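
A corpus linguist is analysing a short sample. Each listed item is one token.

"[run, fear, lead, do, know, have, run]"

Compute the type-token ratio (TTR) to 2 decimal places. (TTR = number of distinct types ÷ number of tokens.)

N = 7 tokens, V = 6 types.
TTR = V / N = 6 / 7 = 0.86

0.86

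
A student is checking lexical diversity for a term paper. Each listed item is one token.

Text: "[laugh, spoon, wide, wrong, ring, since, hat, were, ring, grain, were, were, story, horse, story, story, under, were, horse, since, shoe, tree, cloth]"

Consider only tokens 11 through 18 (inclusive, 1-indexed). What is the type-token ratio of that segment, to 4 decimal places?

Segment tokens 11–18: were, were, story, horse, story, story, under, were
Segment N = 8, segment V = 4.
TTR = 4 / 8 = 0.5000

0.5000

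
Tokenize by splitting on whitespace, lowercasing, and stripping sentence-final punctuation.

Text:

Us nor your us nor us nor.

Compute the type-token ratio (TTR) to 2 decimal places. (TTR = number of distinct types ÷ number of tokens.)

0.43

N = 7 tokens, V = 3 types.
TTR = V / N = 3 / 7 = 0.43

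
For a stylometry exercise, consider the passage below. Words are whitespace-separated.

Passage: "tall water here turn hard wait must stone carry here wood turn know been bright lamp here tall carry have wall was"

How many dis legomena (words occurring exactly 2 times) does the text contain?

Frequencies: here:3, tall:2, turn:2, carry:2, water:1, hard:1, wait:1, must:1, stone:1, wood:1, know:1, been:1, bright:1, lamp:1, have:1, wall:1, was:1
Words with frequency 2: carry, tall, turn

3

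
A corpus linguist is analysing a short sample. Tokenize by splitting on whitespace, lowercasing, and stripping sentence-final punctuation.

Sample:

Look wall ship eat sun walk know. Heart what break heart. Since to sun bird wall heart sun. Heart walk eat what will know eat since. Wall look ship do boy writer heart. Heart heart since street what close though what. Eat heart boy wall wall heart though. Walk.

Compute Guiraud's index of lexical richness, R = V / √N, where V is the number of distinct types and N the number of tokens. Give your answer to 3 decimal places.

2.857

N = 49, V = 20.
√N = 7.000000
R = 20 / 7.000000 = 2.857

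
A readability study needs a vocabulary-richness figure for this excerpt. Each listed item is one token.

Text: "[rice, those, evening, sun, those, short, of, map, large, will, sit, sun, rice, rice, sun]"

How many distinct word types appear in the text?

Distinct types: {evening, large, map, of, rice, short, sit, sun, those, will}
V = 10

10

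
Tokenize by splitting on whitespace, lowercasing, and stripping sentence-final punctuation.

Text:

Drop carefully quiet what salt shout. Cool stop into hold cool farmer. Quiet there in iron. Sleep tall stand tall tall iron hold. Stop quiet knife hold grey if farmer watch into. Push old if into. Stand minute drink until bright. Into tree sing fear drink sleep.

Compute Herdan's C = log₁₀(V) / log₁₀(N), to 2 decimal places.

N = 47, V = 30.
log₁₀(V) = 1.477121, log₁₀(N) = 1.672098
C = 1.477121 / 1.672098 = 0.88

0.88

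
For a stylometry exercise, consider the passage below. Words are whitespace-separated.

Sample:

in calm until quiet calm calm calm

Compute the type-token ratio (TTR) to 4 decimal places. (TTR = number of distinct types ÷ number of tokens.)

N = 7 tokens, V = 4 types.
TTR = V / N = 4 / 7 = 0.5714

0.5714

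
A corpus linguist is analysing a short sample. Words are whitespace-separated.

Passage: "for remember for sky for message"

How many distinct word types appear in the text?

4

Distinct types: {for, message, remember, sky}
V = 4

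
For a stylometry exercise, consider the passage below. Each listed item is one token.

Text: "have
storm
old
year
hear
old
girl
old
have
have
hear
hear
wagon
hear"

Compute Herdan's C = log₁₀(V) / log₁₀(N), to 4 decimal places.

0.7374

N = 14, V = 7.
log₁₀(V) = 0.845098, log₁₀(N) = 1.146128
C = 0.845098 / 1.146128 = 0.7374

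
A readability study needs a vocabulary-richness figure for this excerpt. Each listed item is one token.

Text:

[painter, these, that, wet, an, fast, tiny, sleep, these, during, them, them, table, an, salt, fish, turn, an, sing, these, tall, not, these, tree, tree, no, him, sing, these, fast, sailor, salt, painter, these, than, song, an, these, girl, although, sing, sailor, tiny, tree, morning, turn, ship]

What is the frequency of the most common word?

Frequencies: these:7, an:4, sing:3, tree:3, painter:2, fast:2, tiny:2, them:2, salt:2, turn:2, sailor:2, that:1, wet:1, sleep:1, during:1, table:1, fish:1, tall:1, not:1, no:1, … (7 more, each freq 1)
Most common: 'these' with frequency 7.

7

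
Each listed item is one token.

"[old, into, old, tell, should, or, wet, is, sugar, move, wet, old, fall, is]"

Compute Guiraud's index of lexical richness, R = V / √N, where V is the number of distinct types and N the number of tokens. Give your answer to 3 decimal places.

2.673

N = 14, V = 10.
√N = 3.741657
R = 10 / 3.741657 = 2.673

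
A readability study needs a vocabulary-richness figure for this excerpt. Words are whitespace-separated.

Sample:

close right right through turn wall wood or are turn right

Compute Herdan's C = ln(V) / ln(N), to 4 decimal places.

N = 11, V = 8.
ln(V) = 2.079442, ln(N) = 2.397895
C = 2.079442 / 2.397895 = 0.8672

0.8672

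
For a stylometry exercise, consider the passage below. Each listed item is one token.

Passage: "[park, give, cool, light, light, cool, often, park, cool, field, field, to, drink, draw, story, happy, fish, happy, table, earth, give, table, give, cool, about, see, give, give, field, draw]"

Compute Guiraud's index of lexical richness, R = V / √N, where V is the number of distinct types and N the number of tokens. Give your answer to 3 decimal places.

2.921

N = 30, V = 16.
√N = 5.477226
R = 16 / 5.477226 = 2.921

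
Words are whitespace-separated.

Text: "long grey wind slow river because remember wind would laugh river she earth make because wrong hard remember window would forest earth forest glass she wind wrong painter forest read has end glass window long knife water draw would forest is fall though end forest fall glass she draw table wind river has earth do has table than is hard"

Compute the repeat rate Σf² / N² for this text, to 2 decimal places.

0.04

Frequencies: forest:5, wind:4, river:3, would:3, she:3, earth:3, glass:3, has:3, long:2, because:2, remember:2, wrong:2, hard:2, window:2, end:2, draw:2, is:2, fall:2, table:2, grey:1, … (10 more, each freq 1)
Σf² = 150; N² = 3600
Repeat rate = 150 / 3600 = 0.04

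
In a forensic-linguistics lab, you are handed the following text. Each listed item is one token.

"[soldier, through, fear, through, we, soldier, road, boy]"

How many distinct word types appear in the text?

6

Distinct types: {boy, fear, road, soldier, through, we}
V = 6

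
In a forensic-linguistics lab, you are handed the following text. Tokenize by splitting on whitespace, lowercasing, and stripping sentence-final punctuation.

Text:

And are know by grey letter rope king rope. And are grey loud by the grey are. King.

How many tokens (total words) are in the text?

18

Tokens: and, are, know, by, grey, letter, rope, king, rope, and, are, grey, loud, by, the, grey, are, king
N = 18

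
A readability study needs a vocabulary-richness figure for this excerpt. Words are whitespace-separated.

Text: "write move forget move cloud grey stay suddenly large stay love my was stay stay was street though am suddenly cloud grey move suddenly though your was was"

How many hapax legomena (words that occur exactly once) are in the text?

8

Frequencies: stay:4, was:4, move:3, suddenly:3, cloud:2, grey:2, though:2, write:1, forget:1, large:1, love:1, my:1, street:1, am:1, your:1
Hapax (freq=1): am, forget, large, love, my, street, write, your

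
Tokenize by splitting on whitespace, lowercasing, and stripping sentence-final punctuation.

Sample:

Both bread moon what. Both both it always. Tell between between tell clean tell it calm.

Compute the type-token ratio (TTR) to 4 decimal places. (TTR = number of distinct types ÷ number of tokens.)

0.6250

N = 16 tokens, V = 10 types.
TTR = V / N = 10 / 16 = 0.6250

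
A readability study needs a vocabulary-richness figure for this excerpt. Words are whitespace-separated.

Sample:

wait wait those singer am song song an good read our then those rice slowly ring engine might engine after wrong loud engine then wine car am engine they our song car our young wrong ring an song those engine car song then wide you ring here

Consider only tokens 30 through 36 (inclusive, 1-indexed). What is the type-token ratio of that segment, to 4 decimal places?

0.8571

Segment tokens 30–36: our, song, car, our, young, wrong, ring
Segment N = 7, segment V = 6.
TTR = 6 / 7 = 0.8571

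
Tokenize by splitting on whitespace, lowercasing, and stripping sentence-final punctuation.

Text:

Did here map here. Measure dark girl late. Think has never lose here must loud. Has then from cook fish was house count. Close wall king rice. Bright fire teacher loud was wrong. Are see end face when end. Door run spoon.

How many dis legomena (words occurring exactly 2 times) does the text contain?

Frequencies: here:3, has:2, loud:2, was:2, end:2, did:1, map:1, measure:1, dark:1, girl:1, late:1, think:1, never:1, lose:1, must:1, then:1, from:1, cook:1, fish:1, house:1, … (16 more, each freq 1)
Words with frequency 2: end, has, loud, was

4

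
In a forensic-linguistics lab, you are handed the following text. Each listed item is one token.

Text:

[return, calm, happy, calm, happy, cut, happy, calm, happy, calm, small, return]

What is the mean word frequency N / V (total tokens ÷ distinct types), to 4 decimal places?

2.4000

N = 12 tokens, V = 5 types.
Mean frequency = N / V = 12 / 5 = 2.4000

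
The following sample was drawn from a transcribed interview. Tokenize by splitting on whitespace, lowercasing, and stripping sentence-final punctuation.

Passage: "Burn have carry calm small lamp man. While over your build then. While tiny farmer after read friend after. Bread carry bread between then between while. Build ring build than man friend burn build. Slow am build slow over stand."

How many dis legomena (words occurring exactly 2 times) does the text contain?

Frequencies: build:5, while:3, burn:2, carry:2, man:2, over:2, then:2, after:2, friend:2, bread:2, between:2, slow:2, have:1, calm:1, small:1, lamp:1, your:1, tiny:1, farmer:1, read:1, … (4 more, each freq 1)
Words with frequency 2: after, between, bread, burn, carry, friend, man, over, slow, then

10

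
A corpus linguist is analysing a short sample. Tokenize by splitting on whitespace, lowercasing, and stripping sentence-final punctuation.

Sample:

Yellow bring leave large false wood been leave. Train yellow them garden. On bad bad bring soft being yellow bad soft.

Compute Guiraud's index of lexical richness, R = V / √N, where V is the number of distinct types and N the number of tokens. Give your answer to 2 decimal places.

3.06

N = 21, V = 14.
√N = 4.582576
R = 14 / 4.582576 = 3.06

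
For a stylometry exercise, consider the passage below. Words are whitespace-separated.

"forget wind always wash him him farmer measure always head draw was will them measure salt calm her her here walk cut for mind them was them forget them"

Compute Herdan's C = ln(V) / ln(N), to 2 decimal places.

0.89

N = 29, V = 20.
ln(V) = 2.995732, ln(N) = 3.367296
C = 2.995732 / 3.367296 = 0.89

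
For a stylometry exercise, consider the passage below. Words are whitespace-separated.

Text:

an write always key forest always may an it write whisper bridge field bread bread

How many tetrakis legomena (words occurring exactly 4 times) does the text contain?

0

Frequencies: an:2, write:2, always:2, bread:2, key:1, forest:1, may:1, it:1, whisper:1, bridge:1, field:1
Words with frequency 4: (none)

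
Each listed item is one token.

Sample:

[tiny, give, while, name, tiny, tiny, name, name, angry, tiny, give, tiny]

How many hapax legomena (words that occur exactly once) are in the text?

Frequencies: tiny:5, name:3, give:2, while:1, angry:1
Hapax (freq=1): angry, while

2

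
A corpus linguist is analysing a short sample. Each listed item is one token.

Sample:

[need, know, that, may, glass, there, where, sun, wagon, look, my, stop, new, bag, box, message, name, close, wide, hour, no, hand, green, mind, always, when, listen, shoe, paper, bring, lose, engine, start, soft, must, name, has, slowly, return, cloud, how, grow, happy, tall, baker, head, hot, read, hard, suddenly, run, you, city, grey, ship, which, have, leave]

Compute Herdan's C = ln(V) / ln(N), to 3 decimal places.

0.996

N = 58, V = 57.
ln(V) = 4.043051, ln(N) = 4.060443
C = 4.043051 / 4.060443 = 0.996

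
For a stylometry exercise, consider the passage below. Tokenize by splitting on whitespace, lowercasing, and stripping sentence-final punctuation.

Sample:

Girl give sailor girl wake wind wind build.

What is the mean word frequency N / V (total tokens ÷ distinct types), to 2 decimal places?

1.33

N = 8 tokens, V = 6 types.
Mean frequency = N / V = 8 / 6 = 1.33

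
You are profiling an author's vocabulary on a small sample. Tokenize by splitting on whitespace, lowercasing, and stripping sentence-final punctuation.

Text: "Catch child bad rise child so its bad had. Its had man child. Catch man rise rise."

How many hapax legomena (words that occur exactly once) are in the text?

1

Frequencies: child:3, rise:3, catch:2, bad:2, its:2, had:2, man:2, so:1
Hapax (freq=1): so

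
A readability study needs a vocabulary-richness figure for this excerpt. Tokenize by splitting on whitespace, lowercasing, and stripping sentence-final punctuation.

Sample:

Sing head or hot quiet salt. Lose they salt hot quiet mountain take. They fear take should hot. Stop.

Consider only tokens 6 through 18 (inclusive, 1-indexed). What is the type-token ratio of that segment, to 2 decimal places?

Segment tokens 6–18: salt, lose, they, salt, hot, quiet, mountain, take, they, fear, take, should, hot
Segment N = 13, segment V = 9.
TTR = 9 / 13 = 0.69

0.69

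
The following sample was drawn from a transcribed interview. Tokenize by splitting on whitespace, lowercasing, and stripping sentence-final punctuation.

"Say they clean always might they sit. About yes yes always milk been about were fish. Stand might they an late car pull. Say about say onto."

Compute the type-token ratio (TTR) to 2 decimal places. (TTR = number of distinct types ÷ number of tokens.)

0.67

N = 27 tokens, V = 18 types.
TTR = V / N = 18 / 27 = 0.67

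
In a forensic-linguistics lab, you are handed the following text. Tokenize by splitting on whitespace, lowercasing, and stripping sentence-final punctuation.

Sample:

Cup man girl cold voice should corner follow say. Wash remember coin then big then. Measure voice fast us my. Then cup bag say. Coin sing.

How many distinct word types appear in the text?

20

Distinct types: {bag, big, coin, cold, corner, cup, fast, follow, girl, man, measure, my, remember, say, should, sing, then, us, voice, wash}
V = 20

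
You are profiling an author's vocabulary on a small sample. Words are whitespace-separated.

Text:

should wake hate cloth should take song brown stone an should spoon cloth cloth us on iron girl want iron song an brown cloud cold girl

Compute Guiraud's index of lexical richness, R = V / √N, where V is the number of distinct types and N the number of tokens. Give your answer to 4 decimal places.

N = 26, V = 17.
√N = 5.099020
R = 17 / 5.099020 = 3.3340

3.3340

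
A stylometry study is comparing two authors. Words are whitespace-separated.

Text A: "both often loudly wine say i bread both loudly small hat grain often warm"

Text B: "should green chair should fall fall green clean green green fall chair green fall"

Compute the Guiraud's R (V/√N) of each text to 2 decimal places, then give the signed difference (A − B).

A: V=11, N=14, R=2.94
B: V=5, N=14, R=1.34
Difference = 2.94 − 1.34 = 1.60

1.60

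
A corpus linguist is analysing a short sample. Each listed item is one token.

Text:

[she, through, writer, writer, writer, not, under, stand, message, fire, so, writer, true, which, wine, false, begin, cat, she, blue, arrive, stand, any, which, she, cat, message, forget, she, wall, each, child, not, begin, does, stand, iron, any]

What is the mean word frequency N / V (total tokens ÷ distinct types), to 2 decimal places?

1.58

N = 38 tokens, V = 24 types.
Mean frequency = N / V = 38 / 24 = 1.58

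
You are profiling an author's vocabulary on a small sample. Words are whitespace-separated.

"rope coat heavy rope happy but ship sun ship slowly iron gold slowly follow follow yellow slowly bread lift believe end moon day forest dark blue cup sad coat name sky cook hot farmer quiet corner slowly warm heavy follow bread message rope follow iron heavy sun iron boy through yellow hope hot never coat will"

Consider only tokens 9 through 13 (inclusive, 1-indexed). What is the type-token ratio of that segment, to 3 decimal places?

Segment tokens 9–13: ship, slowly, iron, gold, slowly
Segment N = 5, segment V = 4.
TTR = 4 / 5 = 0.800

0.800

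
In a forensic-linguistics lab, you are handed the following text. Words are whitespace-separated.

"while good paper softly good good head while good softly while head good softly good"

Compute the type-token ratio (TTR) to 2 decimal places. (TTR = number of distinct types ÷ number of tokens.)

N = 15 tokens, V = 5 types.
TTR = V / N = 5 / 15 = 0.33

0.33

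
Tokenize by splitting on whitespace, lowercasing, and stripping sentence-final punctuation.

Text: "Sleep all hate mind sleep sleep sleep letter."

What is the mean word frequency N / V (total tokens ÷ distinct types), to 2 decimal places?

1.60

N = 8 tokens, V = 5 types.
Mean frequency = N / V = 8 / 5 = 1.60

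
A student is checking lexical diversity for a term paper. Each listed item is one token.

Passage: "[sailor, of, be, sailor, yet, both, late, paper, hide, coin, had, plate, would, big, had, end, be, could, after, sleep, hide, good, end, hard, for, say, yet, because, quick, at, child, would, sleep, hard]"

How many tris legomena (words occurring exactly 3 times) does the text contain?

0

Frequencies: sailor:2, be:2, yet:2, hide:2, had:2, would:2, end:2, sleep:2, hard:2, of:1, both:1, late:1, paper:1, coin:1, plate:1, big:1, could:1, after:1, good:1, for:1, … (5 more, each freq 1)
Words with frequency 3: (none)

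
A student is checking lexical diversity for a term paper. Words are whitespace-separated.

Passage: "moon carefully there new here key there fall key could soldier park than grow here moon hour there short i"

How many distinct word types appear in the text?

Distinct types: {carefully, could, fall, grow, here, hour, i, key, moon, new, park, short, soldier, than, there}
V = 15

15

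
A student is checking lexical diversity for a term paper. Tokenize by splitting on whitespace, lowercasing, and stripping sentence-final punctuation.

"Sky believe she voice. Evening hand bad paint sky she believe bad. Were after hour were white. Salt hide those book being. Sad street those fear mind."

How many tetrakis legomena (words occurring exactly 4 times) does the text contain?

0

Frequencies: sky:2, believe:2, she:2, bad:2, were:2, those:2, voice:1, evening:1, hand:1, paint:1, after:1, hour:1, white:1, salt:1, hide:1, book:1, being:1, sad:1, street:1, fear:1, … (1 more, each freq 1)
Words with frequency 4: (none)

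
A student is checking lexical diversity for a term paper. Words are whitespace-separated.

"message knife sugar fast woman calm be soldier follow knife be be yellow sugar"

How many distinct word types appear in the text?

Distinct types: {be, calm, fast, follow, knife, message, soldier, sugar, woman, yellow}
V = 10

10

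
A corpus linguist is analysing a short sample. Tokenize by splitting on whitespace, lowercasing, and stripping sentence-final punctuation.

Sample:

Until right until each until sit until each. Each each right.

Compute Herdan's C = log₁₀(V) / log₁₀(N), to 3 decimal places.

0.578

N = 11, V = 4.
log₁₀(V) = 0.602060, log₁₀(N) = 1.041393
C = 0.602060 / 1.041393 = 0.578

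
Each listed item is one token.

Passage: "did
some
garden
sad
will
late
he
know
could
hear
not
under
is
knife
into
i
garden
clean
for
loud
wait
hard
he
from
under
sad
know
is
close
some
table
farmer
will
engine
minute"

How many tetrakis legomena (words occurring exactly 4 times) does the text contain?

Frequencies: some:2, garden:2, sad:2, will:2, he:2, know:2, under:2, is:2, did:1, late:1, could:1, hear:1, not:1, knife:1, into:1, i:1, clean:1, for:1, loud:1, wait:1, … (7 more, each freq 1)
Words with frequency 4: (none)

0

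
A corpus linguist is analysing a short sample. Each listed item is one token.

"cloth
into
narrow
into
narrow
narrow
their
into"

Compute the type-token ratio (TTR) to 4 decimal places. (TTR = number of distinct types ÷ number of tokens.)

0.5000

N = 8 tokens, V = 4 types.
TTR = V / N = 4 / 8 = 0.5000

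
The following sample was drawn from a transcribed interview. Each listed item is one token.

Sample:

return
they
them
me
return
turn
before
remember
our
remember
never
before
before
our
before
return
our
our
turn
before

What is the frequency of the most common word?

Frequencies: before:5, our:4, return:3, turn:2, remember:2, they:1, them:1, me:1, never:1
Most common: 'before' with frequency 5.

5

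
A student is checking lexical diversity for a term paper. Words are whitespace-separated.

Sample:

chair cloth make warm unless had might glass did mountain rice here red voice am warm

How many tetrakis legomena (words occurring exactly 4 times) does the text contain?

0

Frequencies: warm:2, chair:1, cloth:1, make:1, unless:1, had:1, might:1, glass:1, did:1, mountain:1, rice:1, here:1, red:1, voice:1, am:1
Words with frequency 4: (none)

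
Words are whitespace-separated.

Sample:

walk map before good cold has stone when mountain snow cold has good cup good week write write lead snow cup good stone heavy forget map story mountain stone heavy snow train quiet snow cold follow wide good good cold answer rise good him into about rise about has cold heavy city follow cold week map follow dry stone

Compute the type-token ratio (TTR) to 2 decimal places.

0.47

N = 59 tokens, V = 28 types.
TTR = V / N = 28 / 59 = 0.47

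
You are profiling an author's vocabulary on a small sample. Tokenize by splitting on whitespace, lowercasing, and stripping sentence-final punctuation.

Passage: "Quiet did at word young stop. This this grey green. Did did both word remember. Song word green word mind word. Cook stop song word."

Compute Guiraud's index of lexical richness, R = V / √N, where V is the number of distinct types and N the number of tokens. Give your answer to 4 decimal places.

2.8000

N = 25, V = 14.
√N = 5.000000
R = 14 / 5.000000 = 2.8000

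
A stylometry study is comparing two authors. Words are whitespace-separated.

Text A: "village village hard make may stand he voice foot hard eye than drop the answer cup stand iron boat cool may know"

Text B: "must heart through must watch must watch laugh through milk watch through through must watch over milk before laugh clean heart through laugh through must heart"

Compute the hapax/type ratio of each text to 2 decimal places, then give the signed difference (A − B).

0.45

A: hapax=14, V=18, ratio=0.78
B: hapax=3, V=9, ratio=0.33
Difference = 0.78 − 0.33 = 0.45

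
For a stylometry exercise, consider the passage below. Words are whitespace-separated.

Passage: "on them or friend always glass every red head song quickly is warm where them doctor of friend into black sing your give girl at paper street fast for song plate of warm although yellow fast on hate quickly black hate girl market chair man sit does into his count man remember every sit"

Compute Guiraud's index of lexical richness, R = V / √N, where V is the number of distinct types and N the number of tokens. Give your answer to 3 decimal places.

N = 54, V = 39.
√N = 7.348469
R = 39 / 7.348469 = 5.307

5.307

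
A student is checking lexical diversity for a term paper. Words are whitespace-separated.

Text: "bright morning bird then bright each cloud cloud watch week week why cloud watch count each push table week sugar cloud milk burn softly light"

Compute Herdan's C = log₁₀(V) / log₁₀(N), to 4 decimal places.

0.8802

N = 25, V = 17.
log₁₀(V) = 1.230449, log₁₀(N) = 1.397940
C = 1.230449 / 1.397940 = 0.8802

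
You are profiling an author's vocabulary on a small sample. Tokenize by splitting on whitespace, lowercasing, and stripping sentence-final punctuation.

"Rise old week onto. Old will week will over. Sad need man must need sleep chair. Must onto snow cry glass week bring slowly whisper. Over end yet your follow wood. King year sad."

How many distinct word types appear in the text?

Distinct types: {bring, chair, cry, end, follow, glass, king, man, must, need, old, onto, over, rise, sad, sleep, slowly, snow, week, whisper, will, wood, year, yet, your}
V = 25

25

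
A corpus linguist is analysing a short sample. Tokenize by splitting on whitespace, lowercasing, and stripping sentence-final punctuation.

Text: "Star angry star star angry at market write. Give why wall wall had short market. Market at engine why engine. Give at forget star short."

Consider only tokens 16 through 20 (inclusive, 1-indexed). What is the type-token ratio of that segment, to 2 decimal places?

Segment tokens 16–20: market, at, engine, why, engine
Segment N = 5, segment V = 4.
TTR = 4 / 5 = 0.80

0.80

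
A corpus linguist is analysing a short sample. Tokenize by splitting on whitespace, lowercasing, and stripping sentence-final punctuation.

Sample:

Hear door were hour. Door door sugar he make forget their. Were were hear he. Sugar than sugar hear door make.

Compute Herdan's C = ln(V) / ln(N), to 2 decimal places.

0.76

N = 21, V = 10.
ln(V) = 2.302585, ln(N) = 3.044522
C = 2.302585 / 3.044522 = 0.76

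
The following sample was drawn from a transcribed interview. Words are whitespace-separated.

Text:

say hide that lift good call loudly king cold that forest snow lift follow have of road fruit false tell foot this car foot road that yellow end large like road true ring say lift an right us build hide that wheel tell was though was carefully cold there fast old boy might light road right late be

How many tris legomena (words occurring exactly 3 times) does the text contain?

1

Frequencies: that:4, road:4, lift:3, say:2, hide:2, cold:2, tell:2, foot:2, right:2, was:2, good:1, call:1, loudly:1, king:1, forest:1, snow:1, follow:1, have:1, of:1, fruit:1, … (23 more, each freq 1)
Words with frequency 3: lift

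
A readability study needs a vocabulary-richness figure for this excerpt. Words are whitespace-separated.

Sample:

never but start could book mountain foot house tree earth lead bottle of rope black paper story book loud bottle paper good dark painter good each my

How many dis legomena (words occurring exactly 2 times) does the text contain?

4

Frequencies: book:2, bottle:2, paper:2, good:2, never:1, but:1, start:1, could:1, mountain:1, foot:1, house:1, tree:1, earth:1, lead:1, of:1, rope:1, black:1, story:1, loud:1, dark:1, … (3 more, each freq 1)
Words with frequency 2: book, bottle, good, paper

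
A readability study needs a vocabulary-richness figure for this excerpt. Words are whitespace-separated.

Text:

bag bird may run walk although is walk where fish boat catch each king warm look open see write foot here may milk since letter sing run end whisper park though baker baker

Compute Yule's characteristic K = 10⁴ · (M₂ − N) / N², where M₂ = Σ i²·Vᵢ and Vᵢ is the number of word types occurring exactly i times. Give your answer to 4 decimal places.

Frequencies: may:2, run:2, walk:2, baker:2, bag:1, bird:1, although:1, is:1, where:1, fish:1, boat:1, catch:1, each:1, king:1, warm:1, look:1, open:1, see:1, write:1, foot:1, … (9 more, each freq 1)
N = 33. Frequency spectrum: V_1=25, V_2=4
M₂ = 1²·25 + 2²·4 = 41
K = 10000 × (41 − 33) / 33² = 73.4619

73.4619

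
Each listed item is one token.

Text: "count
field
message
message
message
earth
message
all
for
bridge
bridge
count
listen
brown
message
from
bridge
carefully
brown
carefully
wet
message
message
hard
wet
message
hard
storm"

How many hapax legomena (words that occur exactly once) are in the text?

7

Frequencies: message:8, bridge:3, count:2, brown:2, carefully:2, wet:2, hard:2, field:1, earth:1, all:1, for:1, listen:1, from:1, storm:1
Hapax (freq=1): all, earth, field, for, from, listen, storm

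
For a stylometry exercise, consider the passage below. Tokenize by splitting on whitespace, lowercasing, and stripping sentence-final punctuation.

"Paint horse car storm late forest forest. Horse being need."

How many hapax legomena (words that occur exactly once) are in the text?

Frequencies: horse:2, forest:2, paint:1, car:1, storm:1, late:1, being:1, need:1
Hapax (freq=1): being, car, late, need, paint, storm

6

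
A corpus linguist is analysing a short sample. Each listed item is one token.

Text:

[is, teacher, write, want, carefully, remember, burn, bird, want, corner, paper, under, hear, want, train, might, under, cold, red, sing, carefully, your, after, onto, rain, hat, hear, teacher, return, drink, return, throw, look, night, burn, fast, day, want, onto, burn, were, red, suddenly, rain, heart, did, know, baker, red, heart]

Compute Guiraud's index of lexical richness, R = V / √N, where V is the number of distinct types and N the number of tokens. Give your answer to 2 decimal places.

4.95

N = 50, V = 35.
√N = 7.071068
R = 35 / 7.071068 = 4.95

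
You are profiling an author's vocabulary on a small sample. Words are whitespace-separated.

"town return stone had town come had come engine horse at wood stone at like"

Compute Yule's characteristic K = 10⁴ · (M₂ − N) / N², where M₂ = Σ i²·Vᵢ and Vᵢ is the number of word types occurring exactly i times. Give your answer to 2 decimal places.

Frequencies: town:2, stone:2, had:2, come:2, at:2, return:1, engine:1, horse:1, wood:1, like:1
N = 15. Frequency spectrum: V_1=5, V_2=5
M₂ = 1²·5 + 2²·5 = 25
K = 10000 × (25 − 15) / 15² = 444.44

444.44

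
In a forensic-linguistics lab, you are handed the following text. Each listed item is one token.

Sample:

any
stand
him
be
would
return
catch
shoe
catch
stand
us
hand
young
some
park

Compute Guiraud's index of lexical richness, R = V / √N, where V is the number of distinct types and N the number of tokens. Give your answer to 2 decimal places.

N = 15, V = 13.
√N = 3.872983
R = 13 / 3.872983 = 3.36

3.36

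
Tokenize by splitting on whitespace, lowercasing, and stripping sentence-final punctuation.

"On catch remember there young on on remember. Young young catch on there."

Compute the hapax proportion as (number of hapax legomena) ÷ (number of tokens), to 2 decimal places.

0.00

Frequencies: on:4, young:3, catch:2, remember:2, there:2
Hapax count = 0; token count = 13.
Ratio = 0 / 13 = 0.00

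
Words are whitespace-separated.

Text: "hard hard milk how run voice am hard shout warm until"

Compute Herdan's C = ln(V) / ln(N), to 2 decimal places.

N = 11, V = 9.
ln(V) = 2.197225, ln(N) = 2.397895
C = 2.197225 / 2.397895 = 0.92

0.92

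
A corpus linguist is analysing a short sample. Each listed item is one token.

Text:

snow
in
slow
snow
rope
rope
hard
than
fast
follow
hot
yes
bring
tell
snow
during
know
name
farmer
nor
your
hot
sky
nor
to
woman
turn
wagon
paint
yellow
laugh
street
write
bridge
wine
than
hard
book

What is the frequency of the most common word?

3

Frequencies: snow:3, rope:2, hard:2, than:2, hot:2, nor:2, in:1, slow:1, fast:1, follow:1, yes:1, bring:1, tell:1, during:1, know:1, name:1, farmer:1, your:1, sky:1, to:1, … (11 more, each freq 1)
Most common: 'snow' with frequency 3.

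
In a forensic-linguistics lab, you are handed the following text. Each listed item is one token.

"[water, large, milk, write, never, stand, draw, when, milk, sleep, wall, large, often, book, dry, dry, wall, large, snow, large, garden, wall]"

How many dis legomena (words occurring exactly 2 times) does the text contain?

Frequencies: large:4, wall:3, milk:2, dry:2, water:1, write:1, never:1, stand:1, draw:1, when:1, sleep:1, often:1, book:1, snow:1, garden:1
Words with frequency 2: dry, milk

2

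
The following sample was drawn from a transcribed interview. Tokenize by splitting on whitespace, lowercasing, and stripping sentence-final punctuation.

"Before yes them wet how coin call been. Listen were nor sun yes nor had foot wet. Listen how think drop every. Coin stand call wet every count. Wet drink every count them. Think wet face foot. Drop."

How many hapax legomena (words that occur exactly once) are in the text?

8

Frequencies: wet:5, every:3, yes:2, them:2, how:2, coin:2, call:2, listen:2, nor:2, foot:2, think:2, drop:2, count:2, before:1, been:1, were:1, sun:1, had:1, stand:1, drink:1, … (1 more, each freq 1)
Hapax (freq=1): been, before, drink, face, had, stand, sun, were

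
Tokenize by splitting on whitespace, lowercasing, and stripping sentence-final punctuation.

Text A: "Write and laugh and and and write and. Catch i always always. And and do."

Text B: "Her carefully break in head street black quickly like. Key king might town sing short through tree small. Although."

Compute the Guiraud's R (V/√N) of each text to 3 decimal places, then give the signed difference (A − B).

A: V=7, N=15, R=1.807
B: V=19, N=19, R=4.359
Difference = 1.807 − 4.359 = -2.552

-2.552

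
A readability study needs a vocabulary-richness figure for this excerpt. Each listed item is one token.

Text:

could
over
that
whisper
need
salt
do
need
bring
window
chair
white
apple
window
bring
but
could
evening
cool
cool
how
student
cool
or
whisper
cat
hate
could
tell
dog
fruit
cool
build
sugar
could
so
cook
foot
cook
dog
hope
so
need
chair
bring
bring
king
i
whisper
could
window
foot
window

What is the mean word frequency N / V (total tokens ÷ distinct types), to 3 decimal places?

1.710

N = 53 tokens, V = 31 types.
Mean frequency = N / V = 53 / 31 = 1.710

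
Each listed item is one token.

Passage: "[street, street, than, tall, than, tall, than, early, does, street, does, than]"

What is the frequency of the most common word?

4

Frequencies: than:4, street:3, tall:2, does:2, early:1
Most common: 'than' with frequency 4.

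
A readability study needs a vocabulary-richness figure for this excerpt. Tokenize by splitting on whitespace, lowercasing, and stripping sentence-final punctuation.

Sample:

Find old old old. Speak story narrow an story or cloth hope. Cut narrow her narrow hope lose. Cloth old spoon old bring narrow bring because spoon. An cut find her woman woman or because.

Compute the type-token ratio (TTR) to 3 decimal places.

0.457

N = 35 tokens, V = 16 types.
TTR = V / N = 16 / 35 = 0.457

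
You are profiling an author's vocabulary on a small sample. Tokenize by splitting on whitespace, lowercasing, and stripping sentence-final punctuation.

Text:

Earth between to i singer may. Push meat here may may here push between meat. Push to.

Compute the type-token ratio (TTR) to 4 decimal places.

0.5294

N = 17 tokens, V = 9 types.
TTR = V / N = 9 / 17 = 0.5294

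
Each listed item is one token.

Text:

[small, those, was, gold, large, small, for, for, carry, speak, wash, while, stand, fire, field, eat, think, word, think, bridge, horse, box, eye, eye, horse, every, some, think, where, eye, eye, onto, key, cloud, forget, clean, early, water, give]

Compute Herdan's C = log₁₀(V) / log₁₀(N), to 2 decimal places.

N = 39, V = 31.
log₁₀(V) = 1.491362, log₁₀(N) = 1.591065
C = 1.491362 / 1.591065 = 0.94

0.94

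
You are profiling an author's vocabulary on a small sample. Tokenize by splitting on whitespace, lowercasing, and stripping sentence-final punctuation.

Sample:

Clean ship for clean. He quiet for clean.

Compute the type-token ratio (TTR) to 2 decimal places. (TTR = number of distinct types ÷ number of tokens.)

0.63

N = 8 tokens, V = 5 types.
TTR = V / N = 5 / 8 = 0.63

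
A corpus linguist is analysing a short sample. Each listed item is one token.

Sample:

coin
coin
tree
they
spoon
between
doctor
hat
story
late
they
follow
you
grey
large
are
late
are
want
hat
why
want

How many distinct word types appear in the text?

Distinct types: {are, between, coin, doctor, follow, grey, hat, large, late, spoon, story, they, tree, want, why, you}
V = 16

16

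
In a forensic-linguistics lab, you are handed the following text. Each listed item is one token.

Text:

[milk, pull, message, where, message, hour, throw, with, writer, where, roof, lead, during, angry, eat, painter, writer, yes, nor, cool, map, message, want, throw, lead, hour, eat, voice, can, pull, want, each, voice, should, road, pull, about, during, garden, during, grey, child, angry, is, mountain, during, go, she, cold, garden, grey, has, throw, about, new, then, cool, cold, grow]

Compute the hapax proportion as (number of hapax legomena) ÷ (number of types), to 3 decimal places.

Frequencies: during:4, pull:3, message:3, throw:3, where:2, hour:2, writer:2, lead:2, angry:2, eat:2, cool:2, want:2, voice:2, about:2, garden:2, grey:2, cold:2, milk:1, with:1, roof:1, … (17 more, each freq 1)
Hapax count = 20; type count = 37.
Ratio = 20 / 37 = 0.541

0.541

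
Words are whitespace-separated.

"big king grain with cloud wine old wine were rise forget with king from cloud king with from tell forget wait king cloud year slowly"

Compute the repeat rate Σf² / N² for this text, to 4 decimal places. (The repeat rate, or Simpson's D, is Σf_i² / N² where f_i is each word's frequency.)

Frequencies: king:4, with:3, cloud:3, wine:2, forget:2, from:2, big:1, grain:1, old:1, were:1, rise:1, tell:1, wait:1, year:1, slowly:1
Σf² = 55; N² = 625
Repeat rate = 55 / 625 = 0.0880

0.0880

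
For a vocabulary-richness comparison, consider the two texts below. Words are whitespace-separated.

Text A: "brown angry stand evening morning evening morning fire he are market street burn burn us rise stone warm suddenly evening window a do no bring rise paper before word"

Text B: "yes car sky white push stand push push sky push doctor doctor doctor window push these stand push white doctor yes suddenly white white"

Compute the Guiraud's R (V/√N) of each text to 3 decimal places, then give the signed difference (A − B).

A: V=24, N=29, R=4.457
B: V=10, N=24, R=2.041
Difference = 4.457 − 2.041 = 2.416

2.416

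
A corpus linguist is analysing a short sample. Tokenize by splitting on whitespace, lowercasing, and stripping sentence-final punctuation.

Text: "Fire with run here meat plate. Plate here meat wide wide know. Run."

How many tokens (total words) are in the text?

Tokens: fire, with, run, here, meat, plate, plate, here, meat, wide, wide, know, run
N = 13

13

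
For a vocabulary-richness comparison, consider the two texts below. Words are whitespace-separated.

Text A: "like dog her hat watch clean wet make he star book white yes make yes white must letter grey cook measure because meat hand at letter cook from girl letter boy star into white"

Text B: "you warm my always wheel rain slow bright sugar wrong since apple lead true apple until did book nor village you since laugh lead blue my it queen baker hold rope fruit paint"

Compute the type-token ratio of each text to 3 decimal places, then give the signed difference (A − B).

-0.083

TTR(A) = 26/34 = 0.765
TTR(B) = 28/33 = 0.848
Difference = 0.765 − 0.848 = -0.083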